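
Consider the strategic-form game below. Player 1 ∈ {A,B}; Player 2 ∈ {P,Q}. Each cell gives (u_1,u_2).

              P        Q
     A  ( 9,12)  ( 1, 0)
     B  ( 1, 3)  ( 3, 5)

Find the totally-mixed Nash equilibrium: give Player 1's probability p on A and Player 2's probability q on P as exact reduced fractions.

P1 indiff ⇒ q·9+(1-q)·1 = q·1+(1-q)·3 ⇒ q(8) = (1-q)(2) ⇒ q = 1/5
P2 indiff ⇒ p·12+(1-p)·3 = p·0+(1-p)·5 ⇒ p(12) = (1-p)(2) ⇒ p = 1/7

(p,q) = (1/7, 1/5)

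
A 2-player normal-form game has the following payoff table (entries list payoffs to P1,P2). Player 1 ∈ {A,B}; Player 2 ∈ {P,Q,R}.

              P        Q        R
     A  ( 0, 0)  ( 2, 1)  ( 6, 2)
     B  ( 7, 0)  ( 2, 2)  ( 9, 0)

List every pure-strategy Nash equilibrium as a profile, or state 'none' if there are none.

(A,P): not NE [P1→B gives 7>0; P2→R gives 2>0]
(A,Q): not NE [P2→R gives 2>1]
(A,R): not NE [P1→B gives 9>6]
(B,P): not NE [P2→Q gives 2>0]
(B,Q): NE
(B,R): not NE [P2→Q gives 2>0]

PSNE = {(B,Q)}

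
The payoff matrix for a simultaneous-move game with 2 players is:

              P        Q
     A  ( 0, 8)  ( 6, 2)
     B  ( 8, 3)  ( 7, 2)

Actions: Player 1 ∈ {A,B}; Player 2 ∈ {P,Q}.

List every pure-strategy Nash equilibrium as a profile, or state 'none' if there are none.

PSNE = {(B,P)}

(A,P): not NE [P1→B gives 8>0]
(A,Q): not NE [P1→B gives 7>6; P2→P gives 8>2]
(B,P): NE
(B,Q): not NE [P2→P gives 3>2]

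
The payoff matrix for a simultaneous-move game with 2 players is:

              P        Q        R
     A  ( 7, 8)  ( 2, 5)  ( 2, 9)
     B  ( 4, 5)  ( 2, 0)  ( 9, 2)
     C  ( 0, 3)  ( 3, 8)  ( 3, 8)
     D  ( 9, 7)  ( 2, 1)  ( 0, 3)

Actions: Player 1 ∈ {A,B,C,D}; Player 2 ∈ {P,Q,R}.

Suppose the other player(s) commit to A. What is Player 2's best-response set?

BR_2 = {R}

u_2(P vs A) = 8
u_2(Q vs A) = 5
u_2(R vs A) = 9
max payoff 9 at {R}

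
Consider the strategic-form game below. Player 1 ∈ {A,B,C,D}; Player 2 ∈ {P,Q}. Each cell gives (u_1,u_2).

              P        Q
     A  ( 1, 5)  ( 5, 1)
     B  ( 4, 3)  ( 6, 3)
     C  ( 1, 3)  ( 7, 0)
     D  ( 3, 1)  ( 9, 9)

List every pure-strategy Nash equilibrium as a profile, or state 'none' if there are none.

(A,P): not NE [P1→B gives 4>1]
(A,Q): not NE [P1→D gives 9>5; P2→P gives 5>1]
(B,P): NE
(B,Q): not NE [P1→D gives 9>6]
(C,P): not NE [P1→B gives 4>1]
(C,Q): not NE [P1→D gives 9>7; P2→P gives 3>0]
(D,P): not NE [P1→B gives 4>3; P2→Q gives 9>1]
(D,Q): NE

PSNE = {(B,P), (D,Q)}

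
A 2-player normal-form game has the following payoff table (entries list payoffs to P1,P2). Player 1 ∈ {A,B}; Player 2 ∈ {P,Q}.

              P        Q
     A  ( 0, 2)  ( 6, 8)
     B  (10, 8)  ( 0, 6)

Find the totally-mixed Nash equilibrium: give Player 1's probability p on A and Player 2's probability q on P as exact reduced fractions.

P1 indiff ⇒ q·0+(1-q)·6 = q·10+(1-q)·0 ⇒ q(-10) = (1-q)(-6) ⇒ q = 3/8
P2 indiff ⇒ p·2+(1-p)·8 = p·8+(1-p)·6 ⇒ p(-6) = (1-p)(-2) ⇒ p = 1/4

p=1/4, q=3/8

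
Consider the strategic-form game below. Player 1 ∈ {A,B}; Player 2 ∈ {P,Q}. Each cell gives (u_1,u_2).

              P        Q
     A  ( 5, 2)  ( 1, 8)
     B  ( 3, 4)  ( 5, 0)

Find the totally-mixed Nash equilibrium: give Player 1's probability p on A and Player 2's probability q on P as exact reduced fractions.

P1 indiff ⇒ q·5+(1-q)·1 = q·3+(1-q)·5 ⇒ q(2) = (1-q)(4) ⇒ q = 2/3
P2 indiff ⇒ p·2+(1-p)·4 = p·8+(1-p)·0 ⇒ p(-6) = (1-p)(-4) ⇒ p = 2/5

p=2/5, q=2/3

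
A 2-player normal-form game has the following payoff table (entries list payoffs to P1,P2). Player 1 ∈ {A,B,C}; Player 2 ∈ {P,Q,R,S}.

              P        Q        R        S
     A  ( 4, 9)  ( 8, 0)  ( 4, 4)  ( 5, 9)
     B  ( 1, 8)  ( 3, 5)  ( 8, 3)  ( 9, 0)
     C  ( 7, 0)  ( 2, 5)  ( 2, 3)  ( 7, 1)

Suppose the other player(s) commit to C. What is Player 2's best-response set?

u_2(P vs C) = 0
u_2(Q vs C) = 5
u_2(R vs C) = 3
u_2(S vs C) = 1
max payoff 5 at {Q}

argmax u_2 = {Q}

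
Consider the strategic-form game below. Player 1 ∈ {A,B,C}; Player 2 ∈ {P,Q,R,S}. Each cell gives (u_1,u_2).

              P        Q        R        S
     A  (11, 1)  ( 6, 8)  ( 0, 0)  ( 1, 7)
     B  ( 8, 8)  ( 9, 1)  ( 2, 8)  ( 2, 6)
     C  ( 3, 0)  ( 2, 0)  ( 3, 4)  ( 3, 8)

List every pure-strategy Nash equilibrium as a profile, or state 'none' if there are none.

(A,P): not NE [P2→Q gives 8>1]
(A,Q): not NE [P1→B gives 9>6]
(A,R): not NE [P1→C gives 3>0; P2→Q gives 8>0]
(A,S): not NE [P1→C gives 3>1; P2→Q gives 8>7]
(B,P): not NE [P1→A gives 11>8]
(B,Q): not NE [P2→R gives 8>1]
(B,R): not NE [P1→C gives 3>2]
(B,S): not NE [P1→C gives 3>2; P2→R gives 8>6]
(C,P): not NE [P1→A gives 11>3; P2→S gives 8>0]
(C,Q): not NE [P1→B gives 9>2; P2→S gives 8>0]
(C,R): not NE [P2→S gives 8>4]
(C,S): NE

Nash profiles: (C,S)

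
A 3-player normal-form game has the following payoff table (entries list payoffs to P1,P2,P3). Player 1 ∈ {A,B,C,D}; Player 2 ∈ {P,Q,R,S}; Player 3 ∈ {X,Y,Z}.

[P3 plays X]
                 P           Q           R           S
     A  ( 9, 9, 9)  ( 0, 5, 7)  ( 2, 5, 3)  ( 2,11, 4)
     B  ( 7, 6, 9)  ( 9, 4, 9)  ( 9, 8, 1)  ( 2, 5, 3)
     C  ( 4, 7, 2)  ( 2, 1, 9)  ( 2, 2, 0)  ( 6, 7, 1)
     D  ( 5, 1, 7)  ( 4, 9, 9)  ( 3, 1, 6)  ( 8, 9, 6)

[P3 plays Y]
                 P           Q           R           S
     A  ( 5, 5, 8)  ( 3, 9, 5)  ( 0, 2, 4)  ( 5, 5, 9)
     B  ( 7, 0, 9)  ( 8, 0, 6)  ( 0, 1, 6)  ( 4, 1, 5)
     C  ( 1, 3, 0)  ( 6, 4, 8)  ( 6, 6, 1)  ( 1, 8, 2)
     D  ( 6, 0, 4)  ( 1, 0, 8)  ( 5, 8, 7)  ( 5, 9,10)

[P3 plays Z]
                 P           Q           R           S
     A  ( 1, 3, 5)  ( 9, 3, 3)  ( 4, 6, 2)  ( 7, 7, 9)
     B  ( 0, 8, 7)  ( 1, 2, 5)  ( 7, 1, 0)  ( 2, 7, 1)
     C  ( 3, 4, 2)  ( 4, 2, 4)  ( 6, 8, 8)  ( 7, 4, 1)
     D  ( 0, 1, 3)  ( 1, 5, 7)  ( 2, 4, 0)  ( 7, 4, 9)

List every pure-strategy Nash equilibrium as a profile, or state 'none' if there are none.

Nash profiles: (A,S,Z), (D,S,Y)

(A,P,X): not NE [P2→S gives 11>9]
(A,P,Y): not NE [P1→B gives 7>5; P2→Q gives 9>5; P3→X gives 9>8]
(A,P,Z): not NE [P1→C gives 3>1; P2→S gives 7>3; P3→X gives 9>5]
(A,Q,X): not NE [P1→B gives 9>0; P2→S gives 11>5]
(A,Q,Y): not NE [P1→B gives 8>3; P3→X gives 7>5]
(A,Q,Z): not NE [P2→S gives 7>3; P3→X gives 7>3]
(A,R,X): not NE [P1→B gives 9>2; P2→S gives 11>5; P3→Y gives 4>3]
(A,R,Y): not NE [P1→C gives 6>0; P2→Q gives 9>2]
(A,R,Z): not NE [P1→B gives 7>4; P2→S gives 7>6; P3→Y gives 4>2]
(A,S,X): not NE [P1→D gives 8>2; P3→Z gives 9>4]
(A,S,Y): not NE [P2→Q gives 9>5]
(A,S,Z): NE
(B,P,X): not NE [P1→A gives 9>7; P2→R gives 8>6]
(B,P,Y): not NE [P2→S gives 1>0]
(B,P,Z): not NE [P1→C gives 3>0; P3→Y gives 9>7]
(B,Q,X): not NE [P2→R gives 8>4]
(B,Q,Y): not NE [P2→S gives 1>0; P3→X gives 9>6]
(B,Q,Z): not NE [P1→A gives 9>1; P2→P gives 8>2; P3→X gives 9>5]
(B,R,X): not NE [P3→Y gives 6>1]
(B,R,Y): not NE [P1→C gives 6>0]
(B,R,Z): not NE [P2→P gives 8>1; P3→Y gives 6>0]
(B,S,X): not NE [P1→D gives 8>2; P2→R gives 8>5; P3→Y gives 5>3]
(B,S,Y): not NE [P1→D gives 5>4]
(B,S,Z): not NE [P1→D gives 7>2; P2→P gives 8>7; P3→Y gives 5>1]
(C,P,X): not NE [P1→A gives 9>4]
(C,P,Y): not NE [P1→B gives 7>1; P2→S gives 8>3; P3→Z gives 2>0]
(C,P,Z): not NE [P2→R gives 8>4]
(C,Q,X): not NE [P1→B gives 9>2; P2→S gives 7>1]
(C,Q,Y): not NE [P1→B gives 8>6; P2→S gives 8>4; P3→X gives 9>8]
(C,Q,Z): not NE [P1→A gives 9>4; P2→R gives 8>2; P3→X gives 9>4]
(C,R,X): not NE [P1→B gives 9>2; P2→S gives 7>2; P3→Z gives 8>0]
(C,R,Y): not NE [P2→S gives 8>6; P3→Z gives 8>1]
(C,R,Z): not NE [P1→B gives 7>6]
(C,S,X): not NE [P1→D gives 8>6; P3→Y gives 2>1]
(C,S,Y): not NE [P1→D gives 5>1]
(C,S,Z): not NE [P2→R gives 8>4; P3→Y gives 2>1]
(D,P,X): not NE [P1→A gives 9>5; P2→S gives 9>1]
(D,P,Y): not NE [P1→B gives 7>6; P2→S gives 9>0; P3→X gives 7>4]
(D,P,Z): not NE [P1→C gives 3>0; P2→Q gives 5>1; P3→X gives 7>3]
(D,Q,X): not NE [P1→B gives 9>4]
(D,Q,Y): not NE [P1→B gives 8>1; P2→S gives 9>0; P3→X gives 9>8]
(D,Q,Z): not NE [P1→A gives 9>1; P3→X gives 9>7]
(D,R,X): not NE [P1→B gives 9>3; P2→S gives 9>1; P3→Y gives 7>6]
(D,R,Y): not NE [P1→C gives 6>5; P2→S gives 9>8]
(D,R,Z): not NE [P1→B gives 7>2; P2→Q gives 5>4; P3→Y gives 7>0]
(D,S,X): not NE [P3→Y gives 10>6]
(D,S,Y): NE
(D,S,Z): not NE [P2→Q gives 5>4; P3→Y gives 10>9]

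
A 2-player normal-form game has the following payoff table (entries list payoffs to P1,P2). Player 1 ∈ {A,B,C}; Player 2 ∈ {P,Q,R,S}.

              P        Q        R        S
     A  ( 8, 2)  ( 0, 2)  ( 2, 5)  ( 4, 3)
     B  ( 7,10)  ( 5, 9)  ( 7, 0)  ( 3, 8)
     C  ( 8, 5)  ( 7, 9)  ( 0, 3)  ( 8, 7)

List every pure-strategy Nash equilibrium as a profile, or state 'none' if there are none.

(A,P): not NE [P2→R gives 5>2]
(A,Q): not NE [P1→C gives 7>0; P2→R gives 5>2]
(A,R): not NE [P1→B gives 7>2]
(A,S): not NE [P1→C gives 8>4; P2→R gives 5>3]
(B,P): not NE [P1→C gives 8>7]
(B,Q): not NE [P1→C gives 7>5; P2→P gives 10>9]
(B,R): not NE [P2→P gives 10>0]
(B,S): not NE [P1→C gives 8>3; P2→P gives 10>8]
(C,P): not NE [P2→Q gives 9>5]
(C,Q): NE
(C,R): not NE [P1→B gives 7>0; P2→Q gives 9>3]
(C,S): not NE [P2→Q gives 9>7]

NE set: (C,Q)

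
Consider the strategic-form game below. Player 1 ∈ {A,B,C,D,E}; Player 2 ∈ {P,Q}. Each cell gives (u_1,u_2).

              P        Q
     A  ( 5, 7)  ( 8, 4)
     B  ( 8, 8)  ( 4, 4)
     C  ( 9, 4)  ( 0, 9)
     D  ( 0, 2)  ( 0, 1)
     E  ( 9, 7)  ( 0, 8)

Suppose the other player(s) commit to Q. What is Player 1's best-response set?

u_1(A vs Q) = 8
u_1(B vs Q) = 4
u_1(C vs Q) = 0
u_1(D vs Q) = 0
u_1(E vs Q) = 0
max payoff 8 at {A}

argmax u_1 = {A}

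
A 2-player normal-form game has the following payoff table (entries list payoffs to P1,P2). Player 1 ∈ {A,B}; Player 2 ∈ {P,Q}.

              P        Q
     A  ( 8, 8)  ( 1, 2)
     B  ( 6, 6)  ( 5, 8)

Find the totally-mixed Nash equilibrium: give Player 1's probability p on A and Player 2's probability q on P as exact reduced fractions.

(p,q) = (1/4, 2/3)

P1 indiff ⇒ q·8+(1-q)·1 = q·6+(1-q)·5 ⇒ q(2) = (1-q)(4) ⇒ q = 2/3
P2 indiff ⇒ p·8+(1-p)·6 = p·2+(1-p)·8 ⇒ p(6) = (1-p)(2) ⇒ p = 1/4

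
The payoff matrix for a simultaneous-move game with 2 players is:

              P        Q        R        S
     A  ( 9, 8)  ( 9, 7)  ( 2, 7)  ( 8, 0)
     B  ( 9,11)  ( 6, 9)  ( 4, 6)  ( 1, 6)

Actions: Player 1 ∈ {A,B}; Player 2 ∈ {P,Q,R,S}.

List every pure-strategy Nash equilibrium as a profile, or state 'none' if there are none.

(A,P): NE
(A,Q): not NE [P2→P gives 8>7]
(A,R): not NE [P1→B gives 4>2; P2→P gives 8>7]
(A,S): not NE [P2→P gives 8>0]
(B,P): NE
(B,Q): not NE [P1→A gives 9>6; P2→P gives 11>9]
(B,R): not NE [P2→P gives 11>6]
(B,S): not NE [P1→A gives 8>1; P2→P gives 11>6]

NE set: (A,P), (B,P)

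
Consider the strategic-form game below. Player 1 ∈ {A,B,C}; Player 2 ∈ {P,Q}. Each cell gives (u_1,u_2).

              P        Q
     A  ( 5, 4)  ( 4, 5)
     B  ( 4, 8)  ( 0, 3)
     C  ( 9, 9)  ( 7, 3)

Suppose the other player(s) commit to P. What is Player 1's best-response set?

BR_1 = {C}

u_1(A vs P) = 5
u_1(B vs P) = 4
u_1(C vs P) = 9
max payoff 9 at {C}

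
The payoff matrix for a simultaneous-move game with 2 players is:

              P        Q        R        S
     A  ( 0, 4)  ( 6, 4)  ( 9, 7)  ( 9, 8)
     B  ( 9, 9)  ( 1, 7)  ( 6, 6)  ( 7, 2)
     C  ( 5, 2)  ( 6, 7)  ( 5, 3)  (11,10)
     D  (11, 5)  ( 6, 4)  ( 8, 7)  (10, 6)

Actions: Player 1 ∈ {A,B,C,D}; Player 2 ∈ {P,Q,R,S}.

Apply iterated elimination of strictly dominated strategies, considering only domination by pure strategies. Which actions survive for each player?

Survivors P1:{A,C,D} P2:{R,S}

P1 drop B (D beats it: P:11>9 Q:6>1 R:8>6 S:10>7)
P2 drop P (R beats it: A:7>4 C:3>2 D:7>5)
P2 drop Q (S beats it: A:8>4 C:10>7 D:6>4)
P1→{A,C,D} P2→{R,S}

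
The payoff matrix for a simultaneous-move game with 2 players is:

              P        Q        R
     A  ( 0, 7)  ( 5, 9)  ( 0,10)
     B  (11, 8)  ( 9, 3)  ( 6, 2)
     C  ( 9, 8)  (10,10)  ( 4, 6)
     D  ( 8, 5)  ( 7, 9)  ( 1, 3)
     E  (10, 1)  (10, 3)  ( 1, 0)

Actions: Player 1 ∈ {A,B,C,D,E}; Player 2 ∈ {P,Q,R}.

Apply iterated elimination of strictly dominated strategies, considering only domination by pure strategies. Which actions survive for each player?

IESDS → P1:{B,C,E} P2:{P,Q}

P1 drop A (B beats it: P:11>0 Q:9>5 R:6>0)
P1 drop D (B beats it: P:11>8 Q:9>7 R:6>1)
P2 drop R (P beats it: B:8>2 C:8>6 E:1>0)
P1→{B,C,E} P2→{P,Q}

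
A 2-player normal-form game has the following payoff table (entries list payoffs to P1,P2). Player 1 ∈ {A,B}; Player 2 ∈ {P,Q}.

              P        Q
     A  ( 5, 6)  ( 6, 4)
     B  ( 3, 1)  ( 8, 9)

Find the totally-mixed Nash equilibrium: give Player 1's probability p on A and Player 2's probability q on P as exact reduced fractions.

(p,q) = (4/5, 1/2)

P1 indiff ⇒ q·5+(1-q)·6 = q·3+(1-q)·8 ⇒ q(2) = (1-q)(2) ⇒ q = 1/2
P2 indiff ⇒ p·6+(1-p)·1 = p·4+(1-p)·9 ⇒ p(2) = (1-p)(8) ⇒ p = 4/5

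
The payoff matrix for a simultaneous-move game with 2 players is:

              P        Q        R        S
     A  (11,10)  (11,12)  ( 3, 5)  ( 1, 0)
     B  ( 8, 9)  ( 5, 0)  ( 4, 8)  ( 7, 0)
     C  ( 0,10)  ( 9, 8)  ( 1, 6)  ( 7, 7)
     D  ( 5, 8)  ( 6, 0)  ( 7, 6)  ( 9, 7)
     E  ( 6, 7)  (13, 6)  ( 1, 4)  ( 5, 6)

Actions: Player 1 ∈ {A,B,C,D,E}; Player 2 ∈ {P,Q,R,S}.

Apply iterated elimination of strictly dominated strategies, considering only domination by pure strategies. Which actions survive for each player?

P2 drop R (P beats it: A:10>5 B:9>8 C:10>6 D:8>6 E:7>4)
P2 drop S (P beats it: A:10>0 B:9>0 C:10>7 D:8>7 E:7>6)
P1 drop B (A beats it: P:11>8 Q:11>5)
P1 drop C (A beats it: P:11>0 Q:11>9)
P1 drop D (A beats it: P:11>5 Q:11>6)
P1→{A,E} P2→{P,Q}

Remaining: P1:{A,E} P2:{P,Q}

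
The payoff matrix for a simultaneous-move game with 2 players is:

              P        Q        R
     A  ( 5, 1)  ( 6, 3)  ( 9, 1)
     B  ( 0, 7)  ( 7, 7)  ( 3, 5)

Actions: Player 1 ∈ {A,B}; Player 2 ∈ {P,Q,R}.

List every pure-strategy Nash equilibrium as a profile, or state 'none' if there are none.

(A,P): not NE [P2→Q gives 3>1]
(A,Q): not NE [P1→B gives 7>6]
(A,R): not NE [P2→Q gives 3>1]
(B,P): not NE [P1→A gives 5>0]
(B,Q): NE
(B,R): not NE [P1→A gives 9>3; P2→Q gives 7>5]

Nash profiles: (B,Q)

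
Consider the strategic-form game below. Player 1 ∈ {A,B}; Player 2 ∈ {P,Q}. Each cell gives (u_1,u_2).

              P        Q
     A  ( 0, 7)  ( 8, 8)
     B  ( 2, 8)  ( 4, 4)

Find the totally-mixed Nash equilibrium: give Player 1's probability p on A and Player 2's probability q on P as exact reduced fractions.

(p,q) = (4/5, 2/3)

P1 indiff ⇒ q·0+(1-q)·8 = q·2+(1-q)·4 ⇒ q(-2) = (1-q)(-4) ⇒ q = 2/3
P2 indiff ⇒ p·7+(1-p)·8 = p·8+(1-p)·4 ⇒ p(-1) = (1-p)(-4) ⇒ p = 4/5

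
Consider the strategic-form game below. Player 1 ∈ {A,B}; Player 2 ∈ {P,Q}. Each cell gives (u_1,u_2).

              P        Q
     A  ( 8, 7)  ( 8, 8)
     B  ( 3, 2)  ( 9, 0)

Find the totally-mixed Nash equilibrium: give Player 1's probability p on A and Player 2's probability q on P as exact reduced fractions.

(p,q) = (2/3, 1/6)

P1 indiff ⇒ q·8+(1-q)·8 = q·3+(1-q)·9 ⇒ q(5) = (1-q)(1) ⇒ q = 1/6
P2 indiff ⇒ p·7+(1-p)·2 = p·8+(1-p)·0 ⇒ p(-1) = (1-p)(-2) ⇒ p = 2/3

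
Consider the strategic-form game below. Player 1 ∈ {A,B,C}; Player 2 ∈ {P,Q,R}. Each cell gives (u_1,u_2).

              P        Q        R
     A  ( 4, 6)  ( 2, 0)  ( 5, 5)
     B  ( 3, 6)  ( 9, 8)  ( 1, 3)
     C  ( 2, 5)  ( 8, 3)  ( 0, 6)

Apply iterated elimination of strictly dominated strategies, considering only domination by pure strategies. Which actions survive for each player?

Remaining: P1:{A,B} P2:{P,Q}

P1 drop C (B beats it: P:3>2 Q:9>8 R:1>0)
P2 drop R (P beats it: A:6>5 B:6>3)
P1→{A,B} P2→{P,Q}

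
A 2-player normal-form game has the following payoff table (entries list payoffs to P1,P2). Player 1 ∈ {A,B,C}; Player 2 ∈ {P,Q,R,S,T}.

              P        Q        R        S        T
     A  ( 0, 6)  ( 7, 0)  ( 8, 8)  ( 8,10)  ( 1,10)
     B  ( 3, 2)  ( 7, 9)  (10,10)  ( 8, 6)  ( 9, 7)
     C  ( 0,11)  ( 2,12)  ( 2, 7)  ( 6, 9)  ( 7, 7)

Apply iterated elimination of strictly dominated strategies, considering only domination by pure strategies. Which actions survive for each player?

P1 drop C (B beats it: P:3>0 Q:7>2 R:10>2 S:8>6 T:9>7)
P2 drop P (R beats it: A:8>6 B:10>2)
P2 drop Q (R beats it: A:8>0 B:10>9)
P1→{A,B} P2→{R,S,T}

Remaining: P1:{A,B} P2:{R,S,T}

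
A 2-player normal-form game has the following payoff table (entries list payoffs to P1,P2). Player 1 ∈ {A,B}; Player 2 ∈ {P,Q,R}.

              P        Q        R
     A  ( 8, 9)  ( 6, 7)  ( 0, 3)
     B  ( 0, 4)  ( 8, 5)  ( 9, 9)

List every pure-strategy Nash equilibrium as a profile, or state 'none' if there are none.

(A,P): NE
(A,Q): not NE [P1→B gives 8>6; P2→P gives 9>7]
(A,R): not NE [P1→B gives 9>0; P2→P gives 9>3]
(B,P): not NE [P1→A gives 8>0; P2→R gives 9>4]
(B,Q): not NE [P2→R gives 9>5]
(B,R): NE

PSNE = {(A,P), (B,R)}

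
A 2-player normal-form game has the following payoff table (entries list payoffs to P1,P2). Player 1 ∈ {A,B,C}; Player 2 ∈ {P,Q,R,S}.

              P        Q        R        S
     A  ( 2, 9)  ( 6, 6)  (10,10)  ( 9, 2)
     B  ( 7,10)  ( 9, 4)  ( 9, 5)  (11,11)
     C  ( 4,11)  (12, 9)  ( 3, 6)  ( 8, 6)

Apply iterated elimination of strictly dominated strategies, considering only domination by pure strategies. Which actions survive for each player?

P2 drop Q (P beats it: A:9>6 B:10>4 C:11>9)
P1 drop C (B beats it: P:7>4 R:9>3 S:11>8)
P1→{A,B} P2→{P,R,S}

IESDS → P1:{A,B} P2:{P,R,S}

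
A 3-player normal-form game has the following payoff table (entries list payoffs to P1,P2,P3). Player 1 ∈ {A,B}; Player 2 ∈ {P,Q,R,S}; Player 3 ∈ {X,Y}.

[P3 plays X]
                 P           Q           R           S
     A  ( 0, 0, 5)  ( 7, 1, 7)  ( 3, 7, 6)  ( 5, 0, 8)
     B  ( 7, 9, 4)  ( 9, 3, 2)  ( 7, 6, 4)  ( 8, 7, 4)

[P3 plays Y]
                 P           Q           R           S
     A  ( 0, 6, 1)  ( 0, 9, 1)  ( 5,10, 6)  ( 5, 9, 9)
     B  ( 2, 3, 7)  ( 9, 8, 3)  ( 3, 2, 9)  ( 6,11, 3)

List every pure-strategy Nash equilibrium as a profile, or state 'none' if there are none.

PSNE = {(A,R,Y)}

(A,P,X): not NE [P1→B gives 7>0; P2→R gives 7>0]
(A,P,Y): not NE [P1→B gives 2>0; P2→R gives 10>6; P3→X gives 5>1]
(A,Q,X): not NE [P1→B gives 9>7; P2→R gives 7>1]
(A,Q,Y): not NE [P1→B gives 9>0; P2→R gives 10>9; P3→X gives 7>1]
(A,R,X): not NE [P1→B gives 7>3]
(A,R,Y): NE
(A,S,X): not NE [P1→B gives 8>5; P2→R gives 7>0; P3→Y gives 9>8]
(A,S,Y): not NE [P1→B gives 6>5; P2→R gives 10>9]
(B,P,X): not NE [P3→Y gives 7>4]
(B,P,Y): not NE [P2→S gives 11>3]
(B,Q,X): not NE [P2→P gives 9>3; P3→Y gives 3>2]
(B,Q,Y): not NE [P2→S gives 11>8]
(B,R,X): not NE [P2→P gives 9>6; P3→Y gives 9>4]
(B,R,Y): not NE [P1→A gives 5>3; P2→S gives 11>2]
(B,S,X): not NE [P2→P gives 9>7]
(B,S,Y): not NE [P3→X gives 4>3]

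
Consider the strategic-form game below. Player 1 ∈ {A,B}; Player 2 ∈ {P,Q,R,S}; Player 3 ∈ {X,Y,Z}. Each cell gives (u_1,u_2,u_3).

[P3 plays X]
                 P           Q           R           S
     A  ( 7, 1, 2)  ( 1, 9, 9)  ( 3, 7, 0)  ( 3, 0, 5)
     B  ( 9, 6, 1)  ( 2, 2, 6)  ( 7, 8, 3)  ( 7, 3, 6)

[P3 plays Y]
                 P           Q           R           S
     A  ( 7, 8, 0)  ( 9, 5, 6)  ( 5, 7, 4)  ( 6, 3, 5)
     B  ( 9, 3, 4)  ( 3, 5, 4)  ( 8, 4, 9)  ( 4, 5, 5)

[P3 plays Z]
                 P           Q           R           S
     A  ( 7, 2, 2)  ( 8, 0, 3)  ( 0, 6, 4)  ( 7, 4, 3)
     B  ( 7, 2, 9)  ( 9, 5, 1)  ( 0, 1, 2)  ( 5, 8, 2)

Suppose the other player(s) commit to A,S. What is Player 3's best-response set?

u_3(X vs A,S) = 5
u_3(Y vs A,S) = 5
u_3(Z vs A,S) = 3
max payoff 5 at {X,Y}

BR_3 = {X,Y}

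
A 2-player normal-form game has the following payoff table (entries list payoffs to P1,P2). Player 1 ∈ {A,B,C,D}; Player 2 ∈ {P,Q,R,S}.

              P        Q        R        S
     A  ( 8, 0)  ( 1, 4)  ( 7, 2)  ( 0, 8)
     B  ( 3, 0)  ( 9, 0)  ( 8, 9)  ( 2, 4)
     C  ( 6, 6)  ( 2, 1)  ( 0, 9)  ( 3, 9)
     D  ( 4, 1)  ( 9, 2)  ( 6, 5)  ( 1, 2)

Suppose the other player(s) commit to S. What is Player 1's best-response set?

argmax u_1 = {C}

u_1(A vs S) = 0
u_1(B vs S) = 2
u_1(C vs S) = 3
u_1(D vs S) = 1
max payoff 3 at {C}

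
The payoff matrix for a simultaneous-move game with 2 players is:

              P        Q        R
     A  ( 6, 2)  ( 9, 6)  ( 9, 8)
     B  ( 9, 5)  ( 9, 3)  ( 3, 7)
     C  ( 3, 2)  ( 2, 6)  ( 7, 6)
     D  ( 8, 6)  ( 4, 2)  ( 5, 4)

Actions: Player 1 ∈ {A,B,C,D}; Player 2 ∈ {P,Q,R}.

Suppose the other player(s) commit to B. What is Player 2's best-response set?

argmax u_2 = {R}

u_2(P vs B) = 5
u_2(Q vs B) = 3
u_2(R vs B) = 7
max payoff 7 at {R}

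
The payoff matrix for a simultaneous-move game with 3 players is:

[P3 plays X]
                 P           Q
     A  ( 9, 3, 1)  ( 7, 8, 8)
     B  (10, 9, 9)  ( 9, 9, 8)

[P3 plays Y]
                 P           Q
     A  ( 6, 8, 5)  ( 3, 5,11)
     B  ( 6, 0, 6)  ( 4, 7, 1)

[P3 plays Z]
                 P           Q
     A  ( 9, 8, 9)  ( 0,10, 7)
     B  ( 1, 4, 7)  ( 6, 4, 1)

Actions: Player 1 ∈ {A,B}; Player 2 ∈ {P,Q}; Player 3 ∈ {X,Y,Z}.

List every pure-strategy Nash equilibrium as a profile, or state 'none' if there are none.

(A,P,X): not NE [P1→B gives 10>9; P2→Q gives 8>3; P3→Z gives 9>1]
(A,P,Y): not NE [P3→Z gives 9>5]
(A,P,Z): not NE [P2→Q gives 10>8]
(A,Q,X): not NE [P1→B gives 9>7; P3→Y gives 11>8]
(A,Q,Y): not NE [P1→B gives 4>3; P2→P gives 8>5]
(A,Q,Z): not NE [P1→B gives 6>0; P3→Y gives 11>7]
(B,P,X): NE
(B,P,Y): not NE [P2→Q gives 7>0; P3→X gives 9>6]
(B,P,Z): not NE [P1→A gives 9>1; P3→X gives 9>7]
(B,Q,X): NE
(B,Q,Y): not NE [P3→X gives 8>1]
(B,Q,Z): not NE [P3→X gives 8>1]

NE set: (B,P,X), (B,Q,X)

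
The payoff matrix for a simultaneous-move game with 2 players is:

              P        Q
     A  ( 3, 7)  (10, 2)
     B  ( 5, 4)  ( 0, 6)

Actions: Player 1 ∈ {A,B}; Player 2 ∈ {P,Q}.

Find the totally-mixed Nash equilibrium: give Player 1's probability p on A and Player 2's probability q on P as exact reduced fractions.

p=2/7, q=5/6

P1 indiff ⇒ q·3+(1-q)·10 = q·5+(1-q)·0 ⇒ q(-2) = (1-q)(-10) ⇒ q = 5/6
P2 indiff ⇒ p·7+(1-p)·4 = p·2+(1-p)·6 ⇒ p(5) = (1-p)(2) ⇒ p = 2/7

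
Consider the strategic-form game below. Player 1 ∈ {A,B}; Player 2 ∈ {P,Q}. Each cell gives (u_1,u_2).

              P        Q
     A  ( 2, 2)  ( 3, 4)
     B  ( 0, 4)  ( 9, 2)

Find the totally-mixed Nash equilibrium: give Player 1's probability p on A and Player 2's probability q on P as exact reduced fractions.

(p,q) = (1/2, 3/4)

P1 indiff ⇒ q·2+(1-q)·3 = q·0+(1-q)·9 ⇒ q(2) = (1-q)(6) ⇒ q = 3/4
P2 indiff ⇒ p·2+(1-p)·4 = p·4+(1-p)·2 ⇒ p(-2) = (1-p)(-2) ⇒ p = 1/2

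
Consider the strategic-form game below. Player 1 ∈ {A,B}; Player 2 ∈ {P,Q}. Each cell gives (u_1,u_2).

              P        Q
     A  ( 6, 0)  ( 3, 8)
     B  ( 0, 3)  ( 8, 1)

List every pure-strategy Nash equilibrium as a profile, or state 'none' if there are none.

(A,P): not NE [P2→Q gives 8>0]
(A,Q): not NE [P1→B gives 8>3]
(B,P): not NE [P1→A gives 6>0]
(B,Q): not NE [P2→P gives 3>1]

No pure NE.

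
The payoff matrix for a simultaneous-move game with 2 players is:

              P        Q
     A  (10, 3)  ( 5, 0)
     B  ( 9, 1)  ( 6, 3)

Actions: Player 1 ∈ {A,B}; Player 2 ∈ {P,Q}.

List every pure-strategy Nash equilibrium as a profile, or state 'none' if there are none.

(A,P): NE
(A,Q): not NE [P1→B gives 6>5; P2→P gives 3>0]
(B,P): not NE [P1→A gives 10>9; P2→Q gives 3>1]
(B,Q): NE

Nash profiles: (A,P), (B,Q)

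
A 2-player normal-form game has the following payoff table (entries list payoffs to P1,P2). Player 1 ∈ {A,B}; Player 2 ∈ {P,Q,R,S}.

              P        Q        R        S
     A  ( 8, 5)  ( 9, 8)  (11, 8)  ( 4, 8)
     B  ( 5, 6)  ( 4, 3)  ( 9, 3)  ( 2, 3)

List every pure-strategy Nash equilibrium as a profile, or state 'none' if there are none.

(A,P): not NE [P2→S gives 8>5]
(A,Q): NE
(A,R): NE
(A,S): NE
(B,P): not NE [P1→A gives 8>5]
(B,Q): not NE [P1→A gives 9>4; P2→P gives 6>3]
(B,R): not NE [P1→A gives 11>9; P2→P gives 6>3]
(B,S): not NE [P1→A gives 4>2; P2→P gives 6>3]

NE set: (A,Q), (A,R), (A,S)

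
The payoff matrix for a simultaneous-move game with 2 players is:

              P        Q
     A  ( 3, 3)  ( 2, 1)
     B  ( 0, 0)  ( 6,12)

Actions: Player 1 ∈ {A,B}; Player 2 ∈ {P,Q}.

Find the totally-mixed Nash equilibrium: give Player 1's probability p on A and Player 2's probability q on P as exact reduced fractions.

p=6/7, q=4/7

P1 indiff ⇒ q·3+(1-q)·2 = q·0+(1-q)·6 ⇒ q(3) = (1-q)(4) ⇒ q = 4/7
P2 indiff ⇒ p·3+(1-p)·0 = p·1+(1-p)·12 ⇒ p(2) = (1-p)(12) ⇒ p = 6/7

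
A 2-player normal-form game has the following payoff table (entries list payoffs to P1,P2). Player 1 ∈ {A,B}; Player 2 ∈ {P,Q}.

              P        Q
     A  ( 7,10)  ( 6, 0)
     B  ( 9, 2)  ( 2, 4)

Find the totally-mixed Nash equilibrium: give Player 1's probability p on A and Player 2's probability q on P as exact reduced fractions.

P1 indiff ⇒ q·7+(1-q)·6 = q·9+(1-q)·2 ⇒ q(-2) = (1-q)(-4) ⇒ q = 2/3
P2 indiff ⇒ p·10+(1-p)·2 = p·0+(1-p)·4 ⇒ p(10) = (1-p)(2) ⇒ p = 1/6

(p,q) = (1/6, 2/3)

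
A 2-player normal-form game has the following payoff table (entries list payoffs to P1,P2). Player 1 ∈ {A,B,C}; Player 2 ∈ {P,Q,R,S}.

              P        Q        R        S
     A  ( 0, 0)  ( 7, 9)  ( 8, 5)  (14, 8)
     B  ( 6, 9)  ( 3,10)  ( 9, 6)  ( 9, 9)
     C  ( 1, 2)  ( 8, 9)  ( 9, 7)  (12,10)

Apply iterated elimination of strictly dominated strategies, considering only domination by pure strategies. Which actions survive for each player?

P2 drop P (Q beats it: A:9>0 B:10>9 C:9>2)
P2 drop R (Q beats it: A:9>5 B:10>6 C:9>7)
P1 drop B (A beats it: Q:7>3 S:14>9)
P1→{A,C} P2→{Q,S}

Survivors P1:{A,C} P2:{Q,S}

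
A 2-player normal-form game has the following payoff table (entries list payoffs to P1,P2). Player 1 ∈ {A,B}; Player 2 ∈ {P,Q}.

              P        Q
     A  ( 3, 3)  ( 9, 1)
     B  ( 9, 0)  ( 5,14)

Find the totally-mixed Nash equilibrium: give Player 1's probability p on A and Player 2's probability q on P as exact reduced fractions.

p=7/8, q=2/5

P1 indiff ⇒ q·3+(1-q)·9 = q·9+(1-q)·5 ⇒ q(-6) = (1-q)(-4) ⇒ q = 2/5
P2 indiff ⇒ p·3+(1-p)·0 = p·1+(1-p)·14 ⇒ p(2) = (1-p)(14) ⇒ p = 7/8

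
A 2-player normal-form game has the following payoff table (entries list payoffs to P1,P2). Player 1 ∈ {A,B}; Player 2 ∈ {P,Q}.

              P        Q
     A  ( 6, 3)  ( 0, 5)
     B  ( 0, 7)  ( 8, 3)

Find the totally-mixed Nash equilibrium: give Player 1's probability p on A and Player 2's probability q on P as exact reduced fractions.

p=2/3, q=4/7

P1 indiff ⇒ q·6+(1-q)·0 = q·0+(1-q)·8 ⇒ q(6) = (1-q)(8) ⇒ q = 4/7
P2 indiff ⇒ p·3+(1-p)·7 = p·5+(1-p)·3 ⇒ p(-2) = (1-p)(-4) ⇒ p = 2/3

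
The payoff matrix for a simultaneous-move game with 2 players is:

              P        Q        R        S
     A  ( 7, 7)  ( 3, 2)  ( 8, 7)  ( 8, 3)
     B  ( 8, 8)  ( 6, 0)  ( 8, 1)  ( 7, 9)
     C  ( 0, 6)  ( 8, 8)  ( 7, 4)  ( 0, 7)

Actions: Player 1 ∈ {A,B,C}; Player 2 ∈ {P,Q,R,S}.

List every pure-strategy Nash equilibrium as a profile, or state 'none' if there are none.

PSNE = {(A,R), (C,Q)}

(A,P): not NE [P1→B gives 8>7]
(A,Q): not NE [P1→C gives 8>3; P2→R gives 7>2]
(A,R): NE
(A,S): not NE [P2→R gives 7>3]
(B,P): not NE [P2→S gives 9>8]
(B,Q): not NE [P1→C gives 8>6; P2→S gives 9>0]
(B,R): not NE [P2→S gives 9>1]
(B,S): not NE [P1→A gives 8>7]
(C,P): not NE [P1→B gives 8>0; P2→Q gives 8>6]
(C,Q): NE
(C,R): not NE [P1→B gives 8>7; P2→Q gives 8>4]
(C,S): not NE [P1→A gives 8>0; P2→Q gives 8>7]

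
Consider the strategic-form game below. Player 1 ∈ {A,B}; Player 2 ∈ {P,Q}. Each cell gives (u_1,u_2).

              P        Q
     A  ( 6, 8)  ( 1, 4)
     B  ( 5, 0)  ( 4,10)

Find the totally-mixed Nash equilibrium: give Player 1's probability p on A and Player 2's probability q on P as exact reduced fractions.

P1 indiff ⇒ q·6+(1-q)·1 = q·5+(1-q)·4 ⇒ q(1) = (1-q)(3) ⇒ q = 3/4
P2 indiff ⇒ p·8+(1-p)·0 = p·4+(1-p)·10 ⇒ p(4) = (1-p)(10) ⇒ p = 5/7

p=5/7, q=3/4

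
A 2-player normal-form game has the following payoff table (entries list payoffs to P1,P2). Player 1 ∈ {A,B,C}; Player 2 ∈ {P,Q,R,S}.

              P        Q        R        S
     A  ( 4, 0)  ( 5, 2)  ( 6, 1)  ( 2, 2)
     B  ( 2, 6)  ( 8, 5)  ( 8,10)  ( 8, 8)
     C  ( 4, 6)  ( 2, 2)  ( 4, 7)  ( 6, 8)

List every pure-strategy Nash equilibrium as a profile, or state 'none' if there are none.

(A,P): not NE [P2→S gives 2>0]
(A,Q): not NE [P1→B gives 8>5]
(A,R): not NE [P1→B gives 8>6; P2→S gives 2>1]
(A,S): not NE [P1→B gives 8>2]
(B,P): not NE [P1→C gives 4>2; P2→R gives 10>6]
(B,Q): not NE [P2→R gives 10>5]
(B,R): NE
(B,S): not NE [P2→R gives 10>8]
(C,P): not NE [P2→S gives 8>6]
(C,Q): not NE [P1→B gives 8>2; P2→S gives 8>2]
(C,R): not NE [P1→B gives 8>4; P2→S gives 8>7]
(C,S): not NE [P1→B gives 8>6]

Nash profiles: (B,R)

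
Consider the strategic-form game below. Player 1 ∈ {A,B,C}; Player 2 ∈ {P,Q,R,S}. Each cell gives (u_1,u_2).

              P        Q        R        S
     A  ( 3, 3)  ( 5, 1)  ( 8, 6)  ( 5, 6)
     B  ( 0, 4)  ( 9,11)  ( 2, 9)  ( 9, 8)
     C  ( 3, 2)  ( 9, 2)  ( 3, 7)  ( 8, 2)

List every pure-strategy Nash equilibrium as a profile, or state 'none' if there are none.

(A,P): not NE [P2→S gives 6>3]
(A,Q): not NE [P1→C gives 9>5; P2→S gives 6>1]
(A,R): NE
(A,S): not NE [P1→B gives 9>5]
(B,P): not NE [P1→C gives 3>0; P2→Q gives 11>4]
(B,Q): NE
(B,R): not NE [P1→A gives 8>2; P2→Q gives 11>9]
(B,S): not NE [P2→Q gives 11>8]
(C,P): not NE [P2→R gives 7>2]
(C,Q): not NE [P2→R gives 7>2]
(C,R): not NE [P1→A gives 8>3]
(C,S): not NE [P1→B gives 9>8; P2→R gives 7>2]

NE set: (A,R), (B,Q)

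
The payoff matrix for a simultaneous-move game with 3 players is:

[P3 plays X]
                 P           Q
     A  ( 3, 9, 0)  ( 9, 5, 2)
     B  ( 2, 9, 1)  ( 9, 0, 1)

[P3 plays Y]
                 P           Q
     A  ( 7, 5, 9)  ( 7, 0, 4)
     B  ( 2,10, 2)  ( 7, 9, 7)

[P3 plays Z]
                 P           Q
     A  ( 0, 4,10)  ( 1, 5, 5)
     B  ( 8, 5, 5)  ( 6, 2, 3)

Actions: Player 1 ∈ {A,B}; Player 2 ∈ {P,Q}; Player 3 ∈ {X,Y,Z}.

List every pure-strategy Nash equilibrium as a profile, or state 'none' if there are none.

(A,P,X): not NE [P3→Z gives 10>0]
(A,P,Y): not NE [P3→Z gives 10>9]
(A,P,Z): not NE [P1→B gives 8>0; P2→Q gives 5>4]
(A,Q,X): not NE [P2→P gives 9>5; P3→Z gives 5>2]
(A,Q,Y): not NE [P2→P gives 5>0; P3→Z gives 5>4]
(A,Q,Z): not NE [P1→B gives 6>1]
(B,P,X): not NE [P1→A gives 3>2; P3→Z gives 5>1]
(B,P,Y): not NE [P1→A gives 7>2; P3→Z gives 5>2]
(B,P,Z): NE
(B,Q,X): not NE [P2→P gives 9>0; P3→Y gives 7>1]
(B,Q,Y): not NE [P2→P gives 10>9]
(B,Q,Z): not NE [P2→P gives 5>2; P3→Y gives 7>3]

Nash profiles: (B,P,Z)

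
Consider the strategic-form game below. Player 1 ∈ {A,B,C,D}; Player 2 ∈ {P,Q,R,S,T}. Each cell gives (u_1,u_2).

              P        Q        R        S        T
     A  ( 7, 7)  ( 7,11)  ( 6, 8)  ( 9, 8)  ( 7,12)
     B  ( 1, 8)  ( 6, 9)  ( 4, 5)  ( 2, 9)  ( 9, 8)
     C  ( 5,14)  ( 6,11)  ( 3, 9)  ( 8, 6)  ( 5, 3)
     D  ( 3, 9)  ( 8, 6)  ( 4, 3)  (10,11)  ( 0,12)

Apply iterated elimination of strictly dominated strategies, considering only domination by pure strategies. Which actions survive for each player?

P1 drop C (A beats it: P:7>5 Q:7>6 R:6>3 S:9>8 T:7>5)
P2 drop P (S beats it: A:8>7 B:9>8 D:11>9)
P2 drop R (Q beats it: A:11>8 B:9>5 D:6>3)
P1→{A,B,D} P2→{Q,S,T}

Survivors P1:{A,B,D} P2:{Q,S,T}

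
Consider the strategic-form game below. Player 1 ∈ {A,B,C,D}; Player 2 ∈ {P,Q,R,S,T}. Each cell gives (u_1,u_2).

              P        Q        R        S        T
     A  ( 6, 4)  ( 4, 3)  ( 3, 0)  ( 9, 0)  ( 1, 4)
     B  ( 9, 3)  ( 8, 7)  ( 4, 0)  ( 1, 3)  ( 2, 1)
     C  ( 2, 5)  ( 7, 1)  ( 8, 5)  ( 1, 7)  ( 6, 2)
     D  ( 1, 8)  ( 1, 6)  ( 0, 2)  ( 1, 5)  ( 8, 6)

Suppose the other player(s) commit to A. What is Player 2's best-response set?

P2 best: {P,T}

u_2(P vs A) = 4
u_2(Q vs A) = 3
u_2(R vs A) = 0
u_2(S vs A) = 0
u_2(T vs A) = 4
max payoff 4 at {P,T}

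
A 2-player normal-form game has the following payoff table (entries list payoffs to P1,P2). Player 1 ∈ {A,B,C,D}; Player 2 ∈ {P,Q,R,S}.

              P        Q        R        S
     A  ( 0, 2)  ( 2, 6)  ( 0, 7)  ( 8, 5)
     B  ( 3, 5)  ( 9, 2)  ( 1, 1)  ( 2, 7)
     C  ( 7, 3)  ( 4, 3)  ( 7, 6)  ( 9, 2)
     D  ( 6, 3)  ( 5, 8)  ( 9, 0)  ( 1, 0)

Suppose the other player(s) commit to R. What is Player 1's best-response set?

u_1(A vs R) = 0
u_1(B vs R) = 1
u_1(C vs R) = 7
u_1(D vs R) = 9
max payoff 9 at {D}

BR_1 = {D}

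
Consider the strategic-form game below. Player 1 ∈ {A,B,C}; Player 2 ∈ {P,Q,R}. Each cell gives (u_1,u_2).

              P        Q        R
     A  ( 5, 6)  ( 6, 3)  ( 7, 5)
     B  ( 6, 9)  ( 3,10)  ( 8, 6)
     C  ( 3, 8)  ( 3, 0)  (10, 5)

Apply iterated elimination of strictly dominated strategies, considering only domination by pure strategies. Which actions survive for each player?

P2 drop R (P beats it: A:6>5 B:9>6 C:8>5)
P1 drop C (A beats it: P:5>3 Q:6>3)
P1→{A,B} P2→{P,Q}

Remaining: P1:{A,B} P2:{P,Q}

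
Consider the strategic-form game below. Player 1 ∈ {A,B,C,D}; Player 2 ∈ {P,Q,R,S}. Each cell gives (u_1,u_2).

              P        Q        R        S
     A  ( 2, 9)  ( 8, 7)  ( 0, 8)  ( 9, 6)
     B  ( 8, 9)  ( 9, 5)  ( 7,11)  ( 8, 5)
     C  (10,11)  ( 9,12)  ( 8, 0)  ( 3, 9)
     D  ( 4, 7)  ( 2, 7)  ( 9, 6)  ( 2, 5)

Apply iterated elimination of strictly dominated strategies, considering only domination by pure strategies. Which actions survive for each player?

IESDS → P1:{B,C,D} P2:{P,Q,R}

P2 drop S (P beats it: A:9>6 B:9>5 C:11>9 D:7>5)
P1 drop A (B beats it: P:8>2 Q:9>8 R:7>0)
P1→{B,C,D} P2→{P,Q,R}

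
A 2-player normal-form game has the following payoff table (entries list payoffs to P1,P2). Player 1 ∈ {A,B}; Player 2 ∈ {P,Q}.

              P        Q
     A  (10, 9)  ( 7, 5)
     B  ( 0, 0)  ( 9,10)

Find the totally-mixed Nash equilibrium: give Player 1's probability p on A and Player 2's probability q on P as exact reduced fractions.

P1 indiff ⇒ q·10+(1-q)·7 = q·0+(1-q)·9 ⇒ q(10) = (1-q)(2) ⇒ q = 1/6
P2 indiff ⇒ p·9+(1-p)·0 = p·5+(1-p)·10 ⇒ p(4) = (1-p)(10) ⇒ p = 5/7

P1 mixes 5/7 on A; P2 mixes 1/6 on P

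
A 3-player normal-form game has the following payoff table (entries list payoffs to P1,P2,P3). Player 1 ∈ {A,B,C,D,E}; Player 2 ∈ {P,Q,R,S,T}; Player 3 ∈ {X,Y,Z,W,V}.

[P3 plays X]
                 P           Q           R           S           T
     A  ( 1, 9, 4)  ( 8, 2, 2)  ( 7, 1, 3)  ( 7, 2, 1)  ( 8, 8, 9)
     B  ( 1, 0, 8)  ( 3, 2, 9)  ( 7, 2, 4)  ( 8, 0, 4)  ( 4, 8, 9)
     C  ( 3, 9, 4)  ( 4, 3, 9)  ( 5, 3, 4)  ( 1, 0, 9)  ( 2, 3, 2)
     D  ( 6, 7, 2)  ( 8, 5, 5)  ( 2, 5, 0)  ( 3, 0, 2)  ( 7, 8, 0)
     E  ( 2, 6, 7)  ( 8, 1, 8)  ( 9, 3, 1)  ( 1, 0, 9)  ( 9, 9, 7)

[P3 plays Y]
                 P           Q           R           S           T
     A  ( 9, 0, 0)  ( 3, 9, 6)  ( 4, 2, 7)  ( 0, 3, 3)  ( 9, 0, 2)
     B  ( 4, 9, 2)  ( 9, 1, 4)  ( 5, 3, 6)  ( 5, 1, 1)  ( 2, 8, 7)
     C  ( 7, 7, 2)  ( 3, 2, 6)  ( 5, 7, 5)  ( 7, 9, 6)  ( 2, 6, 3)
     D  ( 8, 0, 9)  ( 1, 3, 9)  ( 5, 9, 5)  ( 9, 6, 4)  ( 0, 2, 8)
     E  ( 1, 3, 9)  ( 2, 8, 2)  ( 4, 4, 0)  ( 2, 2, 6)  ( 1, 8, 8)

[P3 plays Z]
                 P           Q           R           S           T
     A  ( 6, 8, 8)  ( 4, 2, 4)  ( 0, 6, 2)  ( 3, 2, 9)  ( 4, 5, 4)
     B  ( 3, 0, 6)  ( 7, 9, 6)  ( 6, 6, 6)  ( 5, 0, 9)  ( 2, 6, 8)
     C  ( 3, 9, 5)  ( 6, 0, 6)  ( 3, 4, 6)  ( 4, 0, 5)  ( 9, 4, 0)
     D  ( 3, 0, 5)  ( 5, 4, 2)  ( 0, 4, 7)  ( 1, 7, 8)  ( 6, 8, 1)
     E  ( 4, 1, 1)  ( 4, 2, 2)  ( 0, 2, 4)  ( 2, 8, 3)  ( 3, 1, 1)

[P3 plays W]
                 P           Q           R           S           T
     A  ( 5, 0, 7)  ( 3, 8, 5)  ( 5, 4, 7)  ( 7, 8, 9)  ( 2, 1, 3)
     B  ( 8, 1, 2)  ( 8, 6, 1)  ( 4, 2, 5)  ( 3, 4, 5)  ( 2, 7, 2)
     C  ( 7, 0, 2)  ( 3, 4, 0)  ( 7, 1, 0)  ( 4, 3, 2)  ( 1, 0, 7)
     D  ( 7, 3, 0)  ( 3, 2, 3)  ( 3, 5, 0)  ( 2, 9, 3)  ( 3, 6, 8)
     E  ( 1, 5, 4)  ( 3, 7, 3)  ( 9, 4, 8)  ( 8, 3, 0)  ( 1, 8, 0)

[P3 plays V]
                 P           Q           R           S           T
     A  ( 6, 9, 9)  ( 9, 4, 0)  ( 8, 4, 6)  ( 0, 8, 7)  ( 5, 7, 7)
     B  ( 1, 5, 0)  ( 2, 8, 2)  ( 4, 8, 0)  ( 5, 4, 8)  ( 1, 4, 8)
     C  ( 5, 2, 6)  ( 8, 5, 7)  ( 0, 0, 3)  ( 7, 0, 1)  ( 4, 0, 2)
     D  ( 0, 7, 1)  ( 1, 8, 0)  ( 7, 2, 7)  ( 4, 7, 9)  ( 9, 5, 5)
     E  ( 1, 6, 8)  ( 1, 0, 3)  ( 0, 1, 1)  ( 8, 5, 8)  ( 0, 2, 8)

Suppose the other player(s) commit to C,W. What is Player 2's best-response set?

u_2(P vs C,W) = 0
u_2(Q vs C,W) = 4
u_2(R vs C,W) = 1
u_2(S vs C,W) = 3
u_2(T vs C,W) = 0
max payoff 4 at {Q}

P2 best: {Q}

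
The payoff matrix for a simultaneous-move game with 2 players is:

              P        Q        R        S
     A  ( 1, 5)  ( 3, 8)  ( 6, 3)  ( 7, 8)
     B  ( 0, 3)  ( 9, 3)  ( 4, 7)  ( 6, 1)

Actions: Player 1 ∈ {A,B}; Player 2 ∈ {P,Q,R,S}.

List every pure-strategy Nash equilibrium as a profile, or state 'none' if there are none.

NE set: (A,S)

(A,P): not NE [P2→S gives 8>5]
(A,Q): not NE [P1→B gives 9>3]
(A,R): not NE [P2→S gives 8>3]
(A,S): NE
(B,P): not NE [P1→A gives 1>0; P2→R gives 7>3]
(B,Q): not NE [P2→R gives 7>3]
(B,R): not NE [P1→A gives 6>4]
(B,S): not NE [P1→A gives 7>6; P2→R gives 7>1]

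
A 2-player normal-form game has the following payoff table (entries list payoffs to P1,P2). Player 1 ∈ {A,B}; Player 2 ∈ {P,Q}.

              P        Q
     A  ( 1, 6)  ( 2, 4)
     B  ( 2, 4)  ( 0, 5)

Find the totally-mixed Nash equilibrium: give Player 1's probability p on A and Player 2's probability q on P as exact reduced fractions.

P1 mixes 1/3 on A; P2 mixes 2/3 on P

P1 indiff ⇒ q·1+(1-q)·2 = q·2+(1-q)·0 ⇒ q(-1) = (1-q)(-2) ⇒ q = 2/3
P2 indiff ⇒ p·6+(1-p)·4 = p·4+(1-p)·5 ⇒ p(2) = (1-p)(1) ⇒ p = 1/3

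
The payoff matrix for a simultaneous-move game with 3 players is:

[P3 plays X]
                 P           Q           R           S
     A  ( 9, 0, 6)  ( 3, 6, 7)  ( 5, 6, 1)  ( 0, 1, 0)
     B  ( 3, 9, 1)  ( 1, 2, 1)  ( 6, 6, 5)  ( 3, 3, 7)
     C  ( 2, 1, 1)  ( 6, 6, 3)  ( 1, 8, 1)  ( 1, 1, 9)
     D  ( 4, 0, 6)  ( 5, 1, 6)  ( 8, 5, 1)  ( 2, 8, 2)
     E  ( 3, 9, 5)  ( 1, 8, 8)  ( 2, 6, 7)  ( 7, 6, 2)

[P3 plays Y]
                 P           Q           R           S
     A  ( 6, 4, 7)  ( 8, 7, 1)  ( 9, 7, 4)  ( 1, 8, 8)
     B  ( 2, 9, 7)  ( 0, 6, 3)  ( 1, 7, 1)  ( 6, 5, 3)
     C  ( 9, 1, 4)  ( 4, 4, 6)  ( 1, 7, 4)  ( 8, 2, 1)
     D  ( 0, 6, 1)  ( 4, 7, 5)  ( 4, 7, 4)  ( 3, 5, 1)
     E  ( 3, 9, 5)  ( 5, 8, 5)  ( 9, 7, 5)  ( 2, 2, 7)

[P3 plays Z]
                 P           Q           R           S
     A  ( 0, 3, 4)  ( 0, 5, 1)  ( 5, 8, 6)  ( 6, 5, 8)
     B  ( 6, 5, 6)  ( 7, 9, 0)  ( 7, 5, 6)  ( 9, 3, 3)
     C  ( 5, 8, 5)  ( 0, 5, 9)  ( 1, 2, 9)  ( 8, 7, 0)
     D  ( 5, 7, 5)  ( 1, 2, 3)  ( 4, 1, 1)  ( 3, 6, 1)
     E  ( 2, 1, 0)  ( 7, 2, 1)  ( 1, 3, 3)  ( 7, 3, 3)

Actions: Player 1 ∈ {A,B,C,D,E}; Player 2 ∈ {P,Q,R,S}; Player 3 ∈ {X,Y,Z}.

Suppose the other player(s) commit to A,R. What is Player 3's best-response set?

u_3(X vs A,R) = 1
u_3(Y vs A,R) = 4
u_3(Z vs A,R) = 6
max payoff 6 at {Z}

BR_3 = {Z}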